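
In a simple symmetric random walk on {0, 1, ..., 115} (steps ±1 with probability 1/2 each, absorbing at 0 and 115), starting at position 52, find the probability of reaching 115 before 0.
P(hit 115 before 0) = 52/115

Let u_k = P(hit 115 before 0 | start at k). Then u_0 = 0, u_115 = 1, and u_k = u_{k-1}/2 + u_{k+1}/2 for 1 ≤ k ≤ 114. This harmonic recurrence is solved by u_k = k/115, giving u_52 = 52/115.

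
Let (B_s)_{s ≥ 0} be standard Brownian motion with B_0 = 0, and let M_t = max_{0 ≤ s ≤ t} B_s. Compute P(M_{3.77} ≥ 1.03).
P(M_{3.77} ≥ 1.03) = 2·P(B_{3.77} ≥ 1.03) = 2(1 − Φ(1.03/√3.77)) ≈ 0.5958

By the reflection principle for Brownian motion, P(M_t ≥ a) = 2 · P(B_t ≥ a) for a ≥ 0. Since B_t ~ N(0, t), P(B_t ≥ 1.03) = 1 − Φ(1.03/√t) = 1 − Φ(1.03/√3.77) = 1 − Φ(0.5305). So
  P(M_{3.77} ≥ 1.03) = 2(1 − Φ(0.5305)) ≈ 0.5958.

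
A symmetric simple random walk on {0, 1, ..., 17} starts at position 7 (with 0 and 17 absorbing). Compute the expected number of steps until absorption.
E[τ | X_0 = 7] = 70

Let v_k = E[τ | X_0 = k]. Boundary: v_0 = v_17 = 0. Recurrence: v_k = 1 + (v_{k-1} + v_{k+1})/2 for 1 ≤ k ≤ 16. The particular solution to v_k − (v_{k-1} + v_{k+1})/2 = 1 is v_k = −k^2. Adding homogeneous solution A + B k and matching boundaries gives v_k = k (17 − k). Substituting k = 7: v_7 = 7 · 10 = 70.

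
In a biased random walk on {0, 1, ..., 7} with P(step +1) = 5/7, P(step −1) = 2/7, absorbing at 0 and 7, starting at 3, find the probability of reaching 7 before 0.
P(hit 7 before 0) = (1 − (2/5)^3) / (1 − (2/5)^7) = 24375/25999

Let u_k denote P(reach 7 before 0 | start at k). Boundary: u_0 = 0, u_7 = 1. Recurrence: u_k = 5/7·u_{k+1} + 2/7·u_{k-1} for 1 ≤ k ≤ 6. Try u_k = A + B·r^k with r = q/p = (2/7)/(5/7) = 2/5. Substitution satisfies the recurrence; boundary conditions give:
  u_k = (1 − r^k) / (1 − r^N) = (1 − (2/5)^3) / (1 − (2/5)^7) = 24375/25999.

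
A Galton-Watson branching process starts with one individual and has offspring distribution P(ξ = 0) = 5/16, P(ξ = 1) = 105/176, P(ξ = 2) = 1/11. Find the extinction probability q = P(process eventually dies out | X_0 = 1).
q = 1

Mean offspring μ = 0·5/16 + 1·105/176 + 2·1/11 = 137/176 ≤ 1. For μ ≤ 1 with offspring not concentrated at 1, the Galton-Watson process goes extinct almost surely, so q = 1.
(Algebraic check: The pgf is f(s) = 5/16 + 105/176·s + 1/11·s². The extinction probability q is the smallest fixed point of f in [0, 1]. Setting s = f(s):
  1/11·s² + (105/176 − 1)·s + 5/16 = 0
  1/11·s² − (5/16 + 1/11)·s + 5/16 = 0
which factors as (s − 1)·(1/11·s − 5/16) = 0, giving roots s = 1 and s = (5/16)/(1/11) = 55/16. Since 55/16 ≥ 1, the smallest root in [0, 1] is s = 1.)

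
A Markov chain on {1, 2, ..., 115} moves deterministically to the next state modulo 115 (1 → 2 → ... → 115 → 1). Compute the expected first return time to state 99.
E[T_99 | X_0 = 99] = 115

The chain cycles deterministically, so starting at state 99 it returns in exactly 115 steps. Equivalently, the stationary distribution is uniform π_j = 1/115 for every state j, so by Kac's formula E[T_99] = 1/π_99 = 115.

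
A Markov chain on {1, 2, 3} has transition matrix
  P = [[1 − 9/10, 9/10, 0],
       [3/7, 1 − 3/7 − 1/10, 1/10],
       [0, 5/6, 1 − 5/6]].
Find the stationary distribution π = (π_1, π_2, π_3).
π = (125/419, 525/838, 63/838)

This is a birth-death chain on three states, which satisfies detailed balance: π_1 · P_{12} = π_2 · P_{21} and π_2 · P_{23} = π_3 · P_{32}.
From π_1 · 9/10 = π_2 · 3/7: π_2/π_1 = (9/10)/(3/7) = 21/10.
From π_2 · 1/10 = π_3 · 5/6: π_3/π_2 = (1/10)/(5/6) = 3/25.
Take π_1 proportional to 1; then unnormalized π = (1, 21/10, 63/250). Normalize by dividing by the sum 419/125:
  π = (125/419, 525/838, 63/838).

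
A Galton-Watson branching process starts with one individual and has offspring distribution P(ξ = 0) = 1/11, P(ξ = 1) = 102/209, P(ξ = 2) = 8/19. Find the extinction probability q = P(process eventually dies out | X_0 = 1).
q = 19/88

The pgf is f(s) = 1/11 + 102/209·s + 8/19·s². The extinction probability q is the smallest fixed point of f in [0, 1]. Setting s = f(s):
  8/19·s² + (102/209 − 1)·s + 1/11 = 0
  8/19·s² − (1/11 + 8/19)·s + 1/11 = 0
which factors as (s − 1)·(8/19·s − 1/11) = 0, giving roots s = 1 and s = (1/11)/(8/19) = 19/88.
Mean offspring μ = 102/209 + 2·8/19 = 278/209 > 1 (supercritical), so q < 1. The extinction probability is the smaller root: q = (1/11)/(8/19) = 19/88.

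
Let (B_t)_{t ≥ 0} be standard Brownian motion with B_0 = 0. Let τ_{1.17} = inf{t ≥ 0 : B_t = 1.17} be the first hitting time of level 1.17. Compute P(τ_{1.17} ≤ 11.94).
P(τ_{1.17} ≤ 11.94) = 2(1 − Φ(1.17/√11.94)) = 2(1 − Φ(0.3386)) ≈ 0.7349

By the reflection principle for standard BM, P(τ_b ≤ t) = 2 · P(B_t ≥ b). Since B_t ~ N(0, t), P(B_t ≥ 1.17) = 1 − Φ(1.17/√t) = 1 − Φ(1.17/√11.94) = 1 − Φ(0.3386) ≈ 0.36746. Doubling: P(τ_{1.17} ≤ 11.94) ≈ 2 · 0.36746 = 0.73492 ≈ 0.7349.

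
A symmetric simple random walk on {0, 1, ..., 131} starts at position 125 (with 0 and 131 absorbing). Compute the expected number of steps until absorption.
E[τ | X_0 = 125] = 750

Let v_k = E[τ | X_0 = k]. Boundary: v_0 = v_131 = 0. Recurrence: v_k = 1 + (v_{k-1} + v_{k+1})/2 for 1 ≤ k ≤ 130. The particular solution to v_k − (v_{k-1} + v_{k+1})/2 = 1 is v_k = −k^2. Adding homogeneous solution A + B k and matching boundaries gives v_k = k (131 − k). Substituting k = 125: v_125 = 125 · 6 = 750.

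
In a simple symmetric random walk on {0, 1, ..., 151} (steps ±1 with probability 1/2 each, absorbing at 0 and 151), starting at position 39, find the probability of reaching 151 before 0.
P(hit 151 before 0) = 39/151

Let u_k = P(hit 151 before 0 | start at k). Then u_0 = 0, u_151 = 1, and u_k = u_{k-1}/2 + u_{k+1}/2 for 1 ≤ k ≤ 150. This harmonic recurrence is solved by u_k = k/151, giving u_39 = 39/151.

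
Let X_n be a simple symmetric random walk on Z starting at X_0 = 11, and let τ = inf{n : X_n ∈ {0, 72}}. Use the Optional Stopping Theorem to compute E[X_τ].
E[X_τ] = 11

X_n is a martingale and τ is a bounded-mean stopping time (indeed τ is finite a.s. with bounded expectation since the walk is in a bounded region). By the OST, E[X_τ] = E[X_0] = 11. Equivalently: E[X_τ] = 72 · P(hit 72 first) + 0 · P(hit 0 first) = 72 · (11/72) = 11.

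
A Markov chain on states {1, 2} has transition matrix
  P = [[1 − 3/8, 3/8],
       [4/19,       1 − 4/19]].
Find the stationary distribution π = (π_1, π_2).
π_1 = 32/89, π_2 = 57/89

Solve πP = π with π_1 + π_2 = 1. From πP = π: π_1 · (1 − 3/8) + π_2 · 4/19 = π_1 ⇒ π_2 · 4/19 = π_1 · 3/8 ⇒ π_2/π_1 = (3/8)/(4/19) = 57/32. Together with π_1 + π_2 = 1:
  π_1 = (4/19)/(3/8 + 4/19) = (4/19)/(89/152) = 32/89,
  π_2 = (3/8)/(3/8 + 4/19) = (3/8)/(89/152) = 57/89.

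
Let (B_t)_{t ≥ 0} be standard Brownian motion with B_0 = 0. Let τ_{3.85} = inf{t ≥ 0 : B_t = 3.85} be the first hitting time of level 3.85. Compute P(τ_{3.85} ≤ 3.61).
P(τ_{3.85} ≤ 3.61) = 2(1 − Φ(3.85/√3.61)) = 2(1 − Φ(2.0263)) ≈ 0.0427

By the reflection principle for standard BM, P(τ_b ≤ t) = 2 · P(B_t ≥ b). Since B_t ~ N(0, t), P(B_t ≥ 3.85) = 1 − Φ(3.85/√t) = 1 − Φ(3.85/√3.61) = 1 − Φ(2.0263) ≈ 0.02137. Doubling: P(τ_{3.85} ≤ 3.61) ≈ 2 · 0.02137 = 0.04274 ≈ 0.0427.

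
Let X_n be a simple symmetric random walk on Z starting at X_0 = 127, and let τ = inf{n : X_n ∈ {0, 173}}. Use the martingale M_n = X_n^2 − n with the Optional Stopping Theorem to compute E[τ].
E[τ] = 5842

M_n = X_n^2 − n is a martingale (since E[X_{n+1}^2 | F_n] = X_n^2 + 1). By OST (τ has finite mean in a bounded region), E[M_τ] = E[M_0] = X_0^2 − 0 = 127^2 = 16129. Also E[M_τ] = E[X_τ^2] − E[τ]. The walk exits at 0 or 173, with P(hit 173 first) = 127/173, so E[X_τ^2] = 173^2 · 127/173 + 0 = 21971. Thus E[τ] = E[X_τ^2] − E[M_τ] = 21971 − 16129 = 5842 = 127(173 − 127) = 5842.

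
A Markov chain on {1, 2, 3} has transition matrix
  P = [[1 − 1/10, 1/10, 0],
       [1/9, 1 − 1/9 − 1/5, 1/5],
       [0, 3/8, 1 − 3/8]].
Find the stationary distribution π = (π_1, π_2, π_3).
π = (50/119, 45/119, 24/119)

This is a birth-death chain on three states, which satisfies detailed balance: π_1 · P_{12} = π_2 · P_{21} and π_2 · P_{23} = π_3 · P_{32}.
From π_1 · 1/10 = π_2 · 1/9: π_2/π_1 = (1/10)/(1/9) = 9/10.
From π_2 · 1/5 = π_3 · 3/8: π_3/π_2 = (1/5)/(3/8) = 8/15.
Take π_1 proportional to 1; then unnormalized π = (1, 9/10, 12/25). Normalize by dividing by the sum 119/50:
  π = (50/119, 45/119, 24/119).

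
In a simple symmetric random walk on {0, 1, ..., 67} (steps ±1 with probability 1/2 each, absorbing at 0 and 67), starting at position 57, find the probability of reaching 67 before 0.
P(hit 67 before 0) = 57/67

Let u_k = P(hit 67 before 0 | start at k). Then u_0 = 0, u_67 = 1, and u_k = u_{k-1}/2 + u_{k+1}/2 for 1 ≤ k ≤ 66. This harmonic recurrence is solved by u_k = k/67, giving u_57 = 57/67.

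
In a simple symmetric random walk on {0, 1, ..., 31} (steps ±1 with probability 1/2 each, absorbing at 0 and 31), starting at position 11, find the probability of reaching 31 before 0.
P(hit 31 before 0) = 11/31

Let u_k = P(hit 31 before 0 | start at k). Then u_0 = 0, u_31 = 1, and u_k = u_{k-1}/2 + u_{k+1}/2 for 1 ≤ k ≤ 30. This harmonic recurrence is solved by u_k = k/31, giving u_11 = 11/31.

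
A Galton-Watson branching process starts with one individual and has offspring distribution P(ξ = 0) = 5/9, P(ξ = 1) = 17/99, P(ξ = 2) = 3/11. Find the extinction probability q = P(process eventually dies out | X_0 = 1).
q = 1

Mean offspring μ = 0·5/9 + 1·17/99 + 2·3/11 = 71/99 ≤ 1. For μ ≤ 1 with offspring not concentrated at 1, the Galton-Watson process goes extinct almost surely, so q = 1.
(Algebraic check: The pgf is f(s) = 5/9 + 17/99·s + 3/11·s². The extinction probability q is the smallest fixed point of f in [0, 1]. Setting s = f(s):
  3/11·s² + (17/99 − 1)·s + 5/9 = 0
  3/11·s² − (5/9 + 3/11)·s + 5/9 = 0
which factors as (s − 1)·(3/11·s − 5/9) = 0, giving roots s = 1 and s = (5/9)/(3/11) = 55/27. Since 55/27 ≥ 1, the smallest root in [0, 1] is s = 1.)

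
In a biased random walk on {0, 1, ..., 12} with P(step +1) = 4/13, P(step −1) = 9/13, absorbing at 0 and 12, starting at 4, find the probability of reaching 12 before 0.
P(hit 12 before 0) = (1 − (9/4)^4) / (1 − (9/4)^12) = 65536/44791873

Let u_k denote P(reach 12 before 0 | start at k). Boundary: u_0 = 0, u_12 = 1. Recurrence: u_k = 4/13·u_{k+1} + 9/13·u_{k-1} for 1 ≤ k ≤ 11. Try u_k = A + B·r^k with r = q/p = (9/13)/(4/13) = 9/4. Substitution satisfies the recurrence; boundary conditions give:
  u_k = (1 − r^k) / (1 − r^N) = (1 − (9/4)^4) / (1 − (9/4)^12) = 65536/44791873.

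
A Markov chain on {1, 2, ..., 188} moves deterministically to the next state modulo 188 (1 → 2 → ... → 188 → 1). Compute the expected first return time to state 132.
E[T_132 | X_0 = 132] = 188

The chain cycles deterministically, so starting at state 132 it returns in exactly 188 steps. Equivalently, the stationary distribution is uniform π_j = 1/188 for every state j, so by Kac's formula E[T_132] = 1/π_132 = 188.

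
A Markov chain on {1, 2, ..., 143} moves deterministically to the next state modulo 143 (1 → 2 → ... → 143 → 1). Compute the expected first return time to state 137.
E[T_137 | X_0 = 137] = 143

The chain cycles deterministically, so starting at state 137 it returns in exactly 143 steps. Equivalently, the stationary distribution is uniform π_j = 1/143 for every state j, so by Kac's formula E[T_137] = 1/π_137 = 143.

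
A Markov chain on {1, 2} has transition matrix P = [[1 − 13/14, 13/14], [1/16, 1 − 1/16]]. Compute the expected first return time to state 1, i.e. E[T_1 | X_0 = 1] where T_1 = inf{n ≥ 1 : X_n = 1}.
E[T_1 | X_0 = 1] = 1/π_1 = 111/7

For an irreducible recurrent Markov chain with stationary distribution π, E[T_i | X_0 = i] = 1/π_i (Kac's formula). Here π_1 = (1/16)/(13/14 + 1/16) = (1/16)/(111/112) = 7/111, so E[T_1 | X_0 = 1] = 1/π_1 = (13/14 + 1/16)/(1/16) = (111/112)/(1/16) = 111/7.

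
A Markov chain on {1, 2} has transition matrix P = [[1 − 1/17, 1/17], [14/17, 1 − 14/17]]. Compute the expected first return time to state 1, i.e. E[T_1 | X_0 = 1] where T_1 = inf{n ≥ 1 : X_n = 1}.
E[T_1 | X_0 = 1] = 1/π_1 = 15/14

For an irreducible recurrent Markov chain with stationary distribution π, E[T_i | X_0 = i] = 1/π_i (Kac's formula). Here π_1 = (14/17)/(1/17 + 14/17) = (14/17)/(15/17) = 14/15, so E[T_1 | X_0 = 1] = 1/π_1 = (1/17 + 14/17)/(14/17) = (15/17)/(14/17) = 15/14.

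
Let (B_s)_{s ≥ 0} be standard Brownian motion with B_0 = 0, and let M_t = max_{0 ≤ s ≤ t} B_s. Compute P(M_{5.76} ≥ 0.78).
P(M_{5.76} ≥ 0.78) = 2·P(B_{5.76} ≥ 0.78) = 2(1 − Φ(0.78/√5.76)) ≈ 0.7452

By the reflection principle for Brownian motion, P(M_t ≥ a) = 2 · P(B_t ≥ a) for a ≥ 0. Since B_t ~ N(0, t), P(B_t ≥ 0.78) = 1 − Φ(0.78/√t) = 1 − Φ(0.78/√5.76) = 1 − Φ(0.3250). So
  P(M_{5.76} ≥ 0.78) = 2(1 − Φ(0.3250)) ≈ 0.7452.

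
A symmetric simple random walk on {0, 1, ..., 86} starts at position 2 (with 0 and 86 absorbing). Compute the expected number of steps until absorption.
E[τ | X_0 = 2] = 168

Let v_k = E[τ | X_0 = k]. Boundary: v_0 = v_86 = 0. Recurrence: v_k = 1 + (v_{k-1} + v_{k+1})/2 for 1 ≤ k ≤ 85. The particular solution to v_k − (v_{k-1} + v_{k+1})/2 = 1 is v_k = −k^2. Adding homogeneous solution A + B k and matching boundaries gives v_k = k (86 − k). Substituting k = 2: v_2 = 2 · 84 = 168.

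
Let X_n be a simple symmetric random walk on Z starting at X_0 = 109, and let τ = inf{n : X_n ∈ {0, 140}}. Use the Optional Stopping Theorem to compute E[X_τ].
E[X_τ] = 109

X_n is a martingale and τ is a bounded-mean stopping time (indeed τ is finite a.s. with bounded expectation since the walk is in a bounded region). By the OST, E[X_τ] = E[X_0] = 109. Equivalently: E[X_τ] = 140 · P(hit 140 first) + 0 · P(hit 0 first) = 140 · (109/140) = 109.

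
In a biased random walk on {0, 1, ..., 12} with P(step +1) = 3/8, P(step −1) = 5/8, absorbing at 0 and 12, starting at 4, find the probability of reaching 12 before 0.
P(hit 12 before 0) = (1 − (5/3)^4) / (1 − (5/3)^12) = 6561/447811

Let u_k denote P(reach 12 before 0 | start at k). Boundary: u_0 = 0, u_12 = 1. Recurrence: u_k = 3/8·u_{k+1} + 5/8·u_{k-1} for 1 ≤ k ≤ 11. Try u_k = A + B·r^k with r = q/p = (5/8)/(3/8) = 5/3. Substitution satisfies the recurrence; boundary conditions give:
  u_k = (1 − r^k) / (1 − r^N) = (1 − (5/3)^4) / (1 − (5/3)^12) = 6561/447811.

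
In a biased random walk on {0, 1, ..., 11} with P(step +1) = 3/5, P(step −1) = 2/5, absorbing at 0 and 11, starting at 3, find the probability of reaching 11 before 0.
P(hit 11 before 0) = (1 − (2/3)^3) / (1 − (2/3)^11) = 124659/175099

Let u_k denote P(reach 11 before 0 | start at k). Boundary: u_0 = 0, u_11 = 1. Recurrence: u_k = 3/5·u_{k+1} + 2/5·u_{k-1} for 1 ≤ k ≤ 10. Try u_k = A + B·r^k with r = q/p = (2/5)/(3/5) = 2/3. Substitution satisfies the recurrence; boundary conditions give:
  u_k = (1 − r^k) / (1 − r^N) = (1 − (2/3)^3) / (1 − (2/3)^11) = 124659/175099.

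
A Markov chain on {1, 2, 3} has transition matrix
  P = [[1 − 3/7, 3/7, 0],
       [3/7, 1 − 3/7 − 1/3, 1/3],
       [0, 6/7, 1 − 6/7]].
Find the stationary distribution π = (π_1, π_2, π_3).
π = (18/43, 18/43, 7/43)

This is a birth-death chain on three states, which satisfies detailed balance: π_1 · P_{12} = π_2 · P_{21} and π_2 · P_{23} = π_3 · P_{32}.
From π_1 · 3/7 = π_2 · 3/7: π_2/π_1 = (3/7)/(3/7) = 1.
From π_2 · 1/3 = π_3 · 6/7: π_3/π_2 = (1/3)/(6/7) = 7/18.
Take π_1 proportional to 1; then unnormalized π = (1, 1, 7/18). Normalize by dividing by the sum 43/18:
  π = (18/43, 18/43, 7/43).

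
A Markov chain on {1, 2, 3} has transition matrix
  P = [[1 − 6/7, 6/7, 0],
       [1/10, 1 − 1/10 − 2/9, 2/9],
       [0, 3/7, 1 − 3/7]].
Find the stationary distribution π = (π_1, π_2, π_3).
π = (63/883, 540/883, 280/883)

This is a birth-death chain on three states, which satisfies detailed balance: π_1 · P_{12} = π_2 · P_{21} and π_2 · P_{23} = π_3 · P_{32}.
From π_1 · 6/7 = π_2 · 1/10: π_2/π_1 = (6/7)/(1/10) = 60/7.
From π_2 · 2/9 = π_3 · 3/7: π_3/π_2 = (2/9)/(3/7) = 14/27.
Take π_1 proportional to 1; then unnormalized π = (1, 60/7, 40/9). Normalize by dividing by the sum 883/63:
  π = (63/883, 540/883, 280/883).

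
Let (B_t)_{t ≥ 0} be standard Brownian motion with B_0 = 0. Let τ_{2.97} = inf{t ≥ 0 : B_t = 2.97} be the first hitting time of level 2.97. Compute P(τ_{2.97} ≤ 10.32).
P(τ_{2.97} ≤ 10.32) = 2(1 − Φ(2.97/√10.32)) = 2(1 − Φ(0.9245)) ≈ 0.3552

By the reflection principle for standard BM, P(τ_b ≤ t) = 2 · P(B_t ≥ b). Since B_t ~ N(0, t), P(B_t ≥ 2.97) = 1 − Φ(2.97/√t) = 1 − Φ(2.97/√10.32) = 1 − Φ(0.9245) ≈ 0.17761. Doubling: P(τ_{2.97} ≤ 10.32) ≈ 2 · 0.17761 = 0.35522 ≈ 0.3552.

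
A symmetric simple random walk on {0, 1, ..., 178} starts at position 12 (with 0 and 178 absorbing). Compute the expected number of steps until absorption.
E[τ | X_0 = 12] = 1992

Let v_k = E[τ | X_0 = k]. Boundary: v_0 = v_178 = 0. Recurrence: v_k = 1 + (v_{k-1} + v_{k+1})/2 for 1 ≤ k ≤ 177. The particular solution to v_k − (v_{k-1} + v_{k+1})/2 = 1 is v_k = −k^2. Adding homogeneous solution A + B k and matching boundaries gives v_k = k (178 − k). Substituting k = 12: v_12 = 12 · 166 = 1992.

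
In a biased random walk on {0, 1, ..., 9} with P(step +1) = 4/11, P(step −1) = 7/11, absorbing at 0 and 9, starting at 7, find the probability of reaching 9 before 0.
P(hit 9 before 0) = (1 − (7/4)^7) / (1 − (7/4)^9) = 4304848/13363821

Let u_k denote P(reach 9 before 0 | start at k). Boundary: u_0 = 0, u_9 = 1. Recurrence: u_k = 4/11·u_{k+1} + 7/11·u_{k-1} for 1 ≤ k ≤ 8. Try u_k = A + B·r^k with r = q/p = (7/11)/(4/11) = 7/4. Substitution satisfies the recurrence; boundary conditions give:
  u_k = (1 − r^k) / (1 − r^N) = (1 − (7/4)^7) / (1 − (7/4)^9) = 4304848/13363821.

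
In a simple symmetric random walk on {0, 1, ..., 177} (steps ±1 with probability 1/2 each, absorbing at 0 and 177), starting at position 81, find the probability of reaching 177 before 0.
P(hit 177 before 0) = 81/177 = 27/59

Let u_k = P(hit 177 before 0 | start at k). Then u_0 = 0, u_177 = 1, and u_k = u_{k-1}/2 + u_{k+1}/2 for 1 ≤ k ≤ 176. This harmonic recurrence is solved by u_k = k/177, giving u_81 = 81/177 = 27/59.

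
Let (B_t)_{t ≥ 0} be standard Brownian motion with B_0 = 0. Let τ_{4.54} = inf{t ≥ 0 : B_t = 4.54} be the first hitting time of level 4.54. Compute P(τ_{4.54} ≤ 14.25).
P(τ_{4.54} ≤ 14.25) = 2(1 − Φ(4.54/√14.25)) = 2(1 − Φ(1.2027)) ≈ 0.2291

By the reflection principle for standard BM, P(τ_b ≤ t) = 2 · P(B_t ≥ b). Since B_t ~ N(0, t), P(B_t ≥ 4.54) = 1 − Φ(4.54/√t) = 1 − Φ(4.54/√14.25) = 1 − Φ(1.2027) ≈ 0.11455. Doubling: P(τ_{4.54} ≤ 14.25) ≈ 2 · 0.11455 = 0.22910 ≈ 0.2291.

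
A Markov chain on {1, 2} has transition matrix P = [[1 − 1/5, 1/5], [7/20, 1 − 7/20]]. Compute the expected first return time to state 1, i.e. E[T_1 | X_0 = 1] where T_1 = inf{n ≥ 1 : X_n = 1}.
E[T_1 | X_0 = 1] = 1/π_1 = 11/7

For an irreducible recurrent Markov chain with stationary distribution π, E[T_i | X_0 = i] = 1/π_i (Kac's formula). Here π_1 = (7/20)/(1/5 + 7/20) = (7/20)/(11/20) = 7/11, so E[T_1 | X_0 = 1] = 1/π_1 = (1/5 + 7/20)/(7/20) = (11/20)/(7/20) = 11/7.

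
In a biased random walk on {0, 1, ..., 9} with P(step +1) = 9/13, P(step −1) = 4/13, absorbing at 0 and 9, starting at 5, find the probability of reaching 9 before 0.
P(hit 9 before 0) = (1 − (4/9)^5) / (1 − (4/9)^9) = 76140405/77431669

Let u_k denote P(reach 9 before 0 | start at k). Boundary: u_0 = 0, u_9 = 1. Recurrence: u_k = 9/13·u_{k+1} + 4/13·u_{k-1} for 1 ≤ k ≤ 8. Try u_k = A + B·r^k with r = q/p = (4/13)/(9/13) = 4/9. Substitution satisfies the recurrence; boundary conditions give:
  u_k = (1 − r^k) / (1 − r^N) = (1 − (4/9)^5) / (1 − (4/9)^9) = 76140405/77431669.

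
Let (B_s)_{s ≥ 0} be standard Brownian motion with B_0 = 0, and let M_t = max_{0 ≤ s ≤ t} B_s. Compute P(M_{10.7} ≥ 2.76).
P(M_{10.7} ≥ 2.76) = 2·P(B_{10.7} ≥ 2.76) = 2(1 − Φ(2.76/√10.7)) ≈ 0.3988

By the reflection principle for Brownian motion, P(M_t ≥ a) = 2 · P(B_t ≥ a) for a ≥ 0. Since B_t ~ N(0, t), P(B_t ≥ 2.76) = 1 − Φ(2.76/√t) = 1 − Φ(2.76/√10.7) = 1 − Φ(0.8438). So
  P(M_{10.7} ≥ 2.76) = 2(1 − Φ(0.8438)) ≈ 0.3988.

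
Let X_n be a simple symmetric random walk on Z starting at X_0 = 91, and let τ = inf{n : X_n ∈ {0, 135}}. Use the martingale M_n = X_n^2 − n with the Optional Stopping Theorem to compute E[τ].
E[τ] = 4004

M_n = X_n^2 − n is a martingale (since E[X_{n+1}^2 | F_n] = X_n^2 + 1). By OST (τ has finite mean in a bounded region), E[M_τ] = E[M_0] = X_0^2 − 0 = 91^2 = 8281. Also E[M_τ] = E[X_τ^2] − E[τ]. The walk exits at 0 or 135, with P(hit 135 first) = 91/135, so E[X_τ^2] = 135^2 · 91/135 + 0 = 12285. Thus E[τ] = E[X_τ^2] − E[M_τ] = 12285 − 8281 = 4004 = 91(135 − 91) = 4004.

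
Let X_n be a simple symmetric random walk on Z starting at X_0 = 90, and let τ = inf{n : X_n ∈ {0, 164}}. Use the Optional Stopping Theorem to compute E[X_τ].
E[X_τ] = 90

X_n is a martingale and τ is a bounded-mean stopping time (indeed τ is finite a.s. with bounded expectation since the walk is in a bounded region). By the OST, E[X_τ] = E[X_0] = 90. Equivalently: E[X_τ] = 164 · P(hit 164 first) + 0 · P(hit 0 first) = 164 · (90/164) = 90.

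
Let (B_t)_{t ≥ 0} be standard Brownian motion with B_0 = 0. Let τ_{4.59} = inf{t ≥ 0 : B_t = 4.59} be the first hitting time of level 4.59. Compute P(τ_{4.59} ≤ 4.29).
P(τ_{4.59} ≤ 4.29) = 2(1 − Φ(4.59/√4.29)) = 2(1 − Φ(2.2161)) ≈ 0.0267

By the reflection principle for standard BM, P(τ_b ≤ t) = 2 · P(B_t ≥ b). Since B_t ~ N(0, t), P(B_t ≥ 4.59) = 1 − Φ(4.59/√t) = 1 − Φ(4.59/√4.29) = 1 − Φ(2.2161) ≈ 0.01334. Doubling: P(τ_{4.59} ≤ 4.29) ≈ 2 · 0.01334 = 0.02668 ≈ 0.0267.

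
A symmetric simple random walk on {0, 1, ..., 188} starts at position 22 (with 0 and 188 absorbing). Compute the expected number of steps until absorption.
E[τ | X_0 = 22] = 3652

Let v_k = E[τ | X_0 = k]. Boundary: v_0 = v_188 = 0. Recurrence: v_k = 1 + (v_{k-1} + v_{k+1})/2 for 1 ≤ k ≤ 187. The particular solution to v_k − (v_{k-1} + v_{k+1})/2 = 1 is v_k = −k^2. Adding homogeneous solution A + B k and matching boundaries gives v_k = k (188 − k). Substituting k = 22: v_22 = 22 · 166 = 3652.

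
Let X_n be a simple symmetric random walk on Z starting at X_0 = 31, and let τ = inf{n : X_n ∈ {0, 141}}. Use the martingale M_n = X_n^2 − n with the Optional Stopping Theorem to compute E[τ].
E[τ] = 3410

M_n = X_n^2 − n is a martingale (since E[X_{n+1}^2 | F_n] = X_n^2 + 1). By OST (τ has finite mean in a bounded region), E[M_τ] = E[M_0] = X_0^2 − 0 = 31^2 = 961. Also E[M_τ] = E[X_τ^2] − E[τ]. The walk exits at 0 or 141, with P(hit 141 first) = 31/141, so E[X_τ^2] = 141^2 · 31/141 + 0 = 4371. Thus E[τ] = E[X_τ^2] − E[M_τ] = 4371 − 961 = 3410 = 31(141 − 31) = 3410.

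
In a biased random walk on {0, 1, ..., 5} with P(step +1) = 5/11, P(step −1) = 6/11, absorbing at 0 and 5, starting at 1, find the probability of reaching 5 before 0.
P(hit 5 before 0) = (1 − (6/5)^1) / (1 − (6/5)^5) = 625/4651

Let u_k denote P(reach 5 before 0 | start at k). Boundary: u_0 = 0, u_5 = 1. Recurrence: u_k = 5/11·u_{k+1} + 6/11·u_{k-1} for 1 ≤ k ≤ 4. Try u_k = A + B·r^k with r = q/p = (6/11)/(5/11) = 6/5. Substitution satisfies the recurrence; boundary conditions give:
  u_k = (1 − r^k) / (1 − r^N) = (1 − (6/5)^1) / (1 − (6/5)^5) = 625/4651.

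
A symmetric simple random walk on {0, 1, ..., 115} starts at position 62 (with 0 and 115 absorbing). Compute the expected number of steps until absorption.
E[τ | X_0 = 62] = 3286

Let v_k = E[τ | X_0 = k]. Boundary: v_0 = v_115 = 0. Recurrence: v_k = 1 + (v_{k-1} + v_{k+1})/2 for 1 ≤ k ≤ 114. The particular solution to v_k − (v_{k-1} + v_{k+1})/2 = 1 is v_k = −k^2. Adding homogeneous solution A + B k and matching boundaries gives v_k = k (115 − k). Substituting k = 62: v_62 = 62 · 53 = 3286.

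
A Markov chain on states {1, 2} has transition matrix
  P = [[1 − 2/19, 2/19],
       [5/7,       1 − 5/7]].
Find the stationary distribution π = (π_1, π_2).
π_1 = 95/109, π_2 = 14/109

Solve πP = π with π_1 + π_2 = 1. From πP = π: π_1 · (1 − 2/19) + π_2 · 5/7 = π_1 ⇒ π_2 · 5/7 = π_1 · 2/19 ⇒ π_2/π_1 = (2/19)/(5/7) = 14/95. Together with π_1 + π_2 = 1:
  π_1 = (5/7)/(2/19 + 5/7) = (5/7)/(109/133) = 95/109,
  π_2 = (2/19)/(2/19 + 5/7) = (2/19)/(109/133) = 14/109.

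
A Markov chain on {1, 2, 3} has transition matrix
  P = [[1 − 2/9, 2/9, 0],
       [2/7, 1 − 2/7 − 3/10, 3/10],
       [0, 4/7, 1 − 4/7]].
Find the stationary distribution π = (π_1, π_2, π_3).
π = (360/787, 280/787, 147/787)

This is a birth-death chain on three states, which satisfies detailed balance: π_1 · P_{12} = π_2 · P_{21} and π_2 · P_{23} = π_3 · P_{32}.
From π_1 · 2/9 = π_2 · 2/7: π_2/π_1 = (2/9)/(2/7) = 7/9.
From π_2 · 3/10 = π_3 · 4/7: π_3/π_2 = (3/10)/(4/7) = 21/40.
Take π_1 proportional to 1; then unnormalized π = (1, 7/9, 49/120). Normalize by dividing by the sum 787/360:
  π = (360/787, 280/787, 147/787).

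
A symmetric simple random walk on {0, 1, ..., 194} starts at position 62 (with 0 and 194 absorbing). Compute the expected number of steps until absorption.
E[τ | X_0 = 62] = 8184

Let v_k = E[τ | X_0 = k]. Boundary: v_0 = v_194 = 0. Recurrence: v_k = 1 + (v_{k-1} + v_{k+1})/2 for 1 ≤ k ≤ 193. The particular solution to v_k − (v_{k-1} + v_{k+1})/2 = 1 is v_k = −k^2. Adding homogeneous solution A + B k and matching boundaries gives v_k = k (194 − k). Substituting k = 62: v_62 = 62 · 132 = 8184.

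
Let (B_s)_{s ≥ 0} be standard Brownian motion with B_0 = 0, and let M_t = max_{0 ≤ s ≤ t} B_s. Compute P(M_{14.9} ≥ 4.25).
P(M_{14.9} ≥ 4.25) = 2·P(B_{14.9} ≥ 4.25) = 2(1 − Φ(4.25/√14.9)) ≈ 0.2709

By the reflection principle for Brownian motion, P(M_t ≥ a) = 2 · P(B_t ≥ a) for a ≥ 0. Since B_t ~ N(0, t), P(B_t ≥ 4.25) = 1 − Φ(4.25/√t) = 1 − Φ(4.25/√14.9) = 1 − Φ(1.1010). So
  P(M_{14.9} ≥ 4.25) = 2(1 − Φ(1.1010)) ≈ 0.2709.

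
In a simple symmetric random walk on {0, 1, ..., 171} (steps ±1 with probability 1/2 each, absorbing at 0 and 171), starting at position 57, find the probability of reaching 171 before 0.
P(hit 171 before 0) = 57/171 = 1/3

Let u_k = P(hit 171 before 0 | start at k). Then u_0 = 0, u_171 = 1, and u_k = u_{k-1}/2 + u_{k+1}/2 for 1 ≤ k ≤ 170. This harmonic recurrence is solved by u_k = k/171, giving u_57 = 57/171 = 1/3.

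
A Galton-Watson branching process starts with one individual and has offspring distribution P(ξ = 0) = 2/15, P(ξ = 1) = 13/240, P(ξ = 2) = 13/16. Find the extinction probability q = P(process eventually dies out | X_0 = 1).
q = 32/195

The pgf is f(s) = 2/15 + 13/240·s + 13/16·s². The extinction probability q is the smallest fixed point of f in [0, 1]. Setting s = f(s):
  13/16·s² + (13/240 − 1)·s + 2/15 = 0
  13/16·s² − (2/15 + 13/16)·s + 2/15 = 0
which factors as (s − 1)·(13/16·s − 2/15) = 0, giving roots s = 1 and s = (2/15)/(13/16) = 32/195.
Mean offspring μ = 13/240 + 2·13/16 = 403/240 > 1 (supercritical), so q < 1. The extinction probability is the smaller root: q = (2/15)/(13/16) = 32/195.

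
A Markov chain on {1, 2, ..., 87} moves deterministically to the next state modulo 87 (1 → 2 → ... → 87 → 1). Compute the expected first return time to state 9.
E[T_9 | X_0 = 9] = 87

The chain cycles deterministically, so starting at state 9 it returns in exactly 87 steps. Equivalently, the stationary distribution is uniform π_j = 1/87 for every state j, so by Kac's formula E[T_9] = 1/π_9 = 87.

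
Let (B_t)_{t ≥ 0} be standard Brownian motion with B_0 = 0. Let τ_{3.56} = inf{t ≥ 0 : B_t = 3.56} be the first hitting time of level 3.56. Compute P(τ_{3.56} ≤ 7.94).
P(τ_{3.56} ≤ 7.94) = 2(1 − Φ(3.56/√7.94)) = 2(1 − Φ(1.2634)) ≈ 0.2064

By the reflection principle for standard BM, P(τ_b ≤ t) = 2 · P(B_t ≥ b). Since B_t ~ N(0, t), P(B_t ≥ 3.56) = 1 − Φ(3.56/√t) = 1 − Φ(3.56/√7.94) = 1 − Φ(1.2634) ≈ 0.10322. Doubling: P(τ_{3.56} ≤ 7.94) ≈ 2 · 0.10322 = 0.20644 ≈ 0.2064.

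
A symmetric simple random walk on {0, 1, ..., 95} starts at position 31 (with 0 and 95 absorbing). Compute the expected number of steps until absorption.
E[τ | X_0 = 31] = 1984

Let v_k = E[τ | X_0 = k]. Boundary: v_0 = v_95 = 0. Recurrence: v_k = 1 + (v_{k-1} + v_{k+1})/2 for 1 ≤ k ≤ 94. The particular solution to v_k − (v_{k-1} + v_{k+1})/2 = 1 is v_k = −k^2. Adding homogeneous solution A + B k and matching boundaries gives v_k = k (95 − k). Substituting k = 31: v_31 = 31 · 64 = 1984.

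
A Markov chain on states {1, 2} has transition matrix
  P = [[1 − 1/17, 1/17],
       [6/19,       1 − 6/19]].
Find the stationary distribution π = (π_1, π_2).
π_1 = 102/121, π_2 = 19/121

Solve πP = π with π_1 + π_2 = 1. From πP = π: π_1 · (1 − 1/17) + π_2 · 6/19 = π_1 ⇒ π_2 · 6/19 = π_1 · 1/17 ⇒ π_2/π_1 = (1/17)/(6/19) = 19/102. Together with π_1 + π_2 = 1:
  π_1 = (6/19)/(1/17 + 6/19) = (6/19)/(121/323) = 102/121,
  π_2 = (1/17)/(1/17 + 6/19) = (1/17)/(121/323) = 19/121.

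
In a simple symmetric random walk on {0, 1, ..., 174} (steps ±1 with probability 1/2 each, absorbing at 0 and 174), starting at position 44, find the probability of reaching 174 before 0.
P(hit 174 before 0) = 44/174 = 22/87

Let u_k = P(hit 174 before 0 | start at k). Then u_0 = 0, u_174 = 1, and u_k = u_{k-1}/2 + u_{k+1}/2 for 1 ≤ k ≤ 173. This harmonic recurrence is solved by u_k = k/174, giving u_44 = 44/174 = 22/87.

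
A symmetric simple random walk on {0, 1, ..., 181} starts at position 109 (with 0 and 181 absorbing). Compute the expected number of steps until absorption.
E[τ | X_0 = 109] = 7848

Let v_k = E[τ | X_0 = k]. Boundary: v_0 = v_181 = 0. Recurrence: v_k = 1 + (v_{k-1} + v_{k+1})/2 for 1 ≤ k ≤ 180. The particular solution to v_k − (v_{k-1} + v_{k+1})/2 = 1 is v_k = −k^2. Adding homogeneous solution A + B k and matching boundaries gives v_k = k (181 − k). Substituting k = 109: v_109 = 109 · 72 = 7848.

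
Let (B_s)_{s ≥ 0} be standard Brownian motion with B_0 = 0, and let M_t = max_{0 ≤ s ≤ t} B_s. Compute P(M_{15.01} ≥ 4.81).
P(M_{15.01} ≥ 4.81) = 2·P(B_{15.01} ≥ 4.81) = 2(1 − Φ(4.81/√15.01)) ≈ 0.2144

By the reflection principle for Brownian motion, P(M_t ≥ a) = 2 · P(B_t ≥ a) for a ≥ 0. Since B_t ~ N(0, t), P(B_t ≥ 4.81) = 1 − Φ(4.81/√t) = 1 − Φ(4.81/√15.01) = 1 − Φ(1.2415). So
  P(M_{15.01} ≥ 4.81) = 2(1 − Φ(1.2415)) ≈ 0.2144.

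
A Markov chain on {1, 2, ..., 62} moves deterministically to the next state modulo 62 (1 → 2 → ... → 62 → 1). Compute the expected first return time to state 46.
E[T_46 | X_0 = 46] = 62

The chain cycles deterministically, so starting at state 46 it returns in exactly 62 steps. Equivalently, the stationary distribution is uniform π_j = 1/62 for every state j, so by Kac's formula E[T_46] = 1/π_46 = 62.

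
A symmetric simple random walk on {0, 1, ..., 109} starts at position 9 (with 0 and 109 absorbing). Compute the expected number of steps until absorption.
E[τ | X_0 = 9] = 900

Let v_k = E[τ | X_0 = k]. Boundary: v_0 = v_109 = 0. Recurrence: v_k = 1 + (v_{k-1} + v_{k+1})/2 for 1 ≤ k ≤ 108. The particular solution to v_k − (v_{k-1} + v_{k+1})/2 = 1 is v_k = −k^2. Adding homogeneous solution A + B k and matching boundaries gives v_k = k (109 − k). Substituting k = 9: v_9 = 9 · 100 = 900.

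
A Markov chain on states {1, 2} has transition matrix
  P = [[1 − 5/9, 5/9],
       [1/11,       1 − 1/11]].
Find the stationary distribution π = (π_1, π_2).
π_1 = 9/64, π_2 = 55/64

Solve πP = π with π_1 + π_2 = 1. From πP = π: π_1 · (1 − 5/9) + π_2 · 1/11 = π_1 ⇒ π_2 · 1/11 = π_1 · 5/9 ⇒ π_2/π_1 = (5/9)/(1/11) = 55/9. Together with π_1 + π_2 = 1:
  π_1 = (1/11)/(5/9 + 1/11) = (1/11)/(64/99) = 9/64,
  π_2 = (5/9)/(5/9 + 1/11) = (5/9)/(64/99) = 55/64.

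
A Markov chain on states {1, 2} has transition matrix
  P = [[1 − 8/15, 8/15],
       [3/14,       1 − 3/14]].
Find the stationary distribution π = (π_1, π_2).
π_1 = 45/157, π_2 = 112/157

Solve πP = π with π_1 + π_2 = 1. From πP = π: π_1 · (1 − 8/15) + π_2 · 3/14 = π_1 ⇒ π_2 · 3/14 = π_1 · 8/15 ⇒ π_2/π_1 = (8/15)/(3/14) = 112/45. Together with π_1 + π_2 = 1:
  π_1 = (3/14)/(8/15 + 3/14) = (3/14)/(157/210) = 45/157,
  π_2 = (8/15)/(8/15 + 3/14) = (8/15)/(157/210) = 112/157.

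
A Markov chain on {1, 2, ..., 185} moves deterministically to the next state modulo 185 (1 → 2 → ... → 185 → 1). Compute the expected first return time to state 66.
E[T_66 | X_0 = 66] = 185

The chain cycles deterministically, so starting at state 66 it returns in exactly 185 steps. Equivalently, the stationary distribution is uniform π_j = 1/185 for every state j, so by Kac's formula E[T_66] = 1/π_66 = 185.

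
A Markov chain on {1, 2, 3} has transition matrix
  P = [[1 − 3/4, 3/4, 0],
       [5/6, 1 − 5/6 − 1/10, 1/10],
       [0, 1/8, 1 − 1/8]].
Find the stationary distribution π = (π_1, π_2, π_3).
π = (50/131, 45/131, 36/131)

This is a birth-death chain on three states, which satisfies detailed balance: π_1 · P_{12} = π_2 · P_{21} and π_2 · P_{23} = π_3 · P_{32}.
From π_1 · 3/4 = π_2 · 5/6: π_2/π_1 = (3/4)/(5/6) = 9/10.
From π_2 · 1/10 = π_3 · 1/8: π_3/π_2 = (1/10)/(1/8) = 4/5.
Take π_1 proportional to 1; then unnormalized π = (1, 9/10, 18/25). Normalize by dividing by the sum 131/50:
  π = (50/131, 45/131, 36/131).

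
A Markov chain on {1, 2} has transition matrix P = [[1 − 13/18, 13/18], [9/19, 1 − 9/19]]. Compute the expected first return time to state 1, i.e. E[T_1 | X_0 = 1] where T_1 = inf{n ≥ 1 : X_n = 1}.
E[T_1 | X_0 = 1] = 1/π_1 = 409/162

For an irreducible recurrent Markov chain with stationary distribution π, E[T_i | X_0 = i] = 1/π_i (Kac's formula). Here π_1 = (9/19)/(13/18 + 9/19) = (9/19)/(409/342) = 162/409, so E[T_1 | X_0 = 1] = 1/π_1 = (13/18 + 9/19)/(9/19) = (409/342)/(9/19) = 409/162.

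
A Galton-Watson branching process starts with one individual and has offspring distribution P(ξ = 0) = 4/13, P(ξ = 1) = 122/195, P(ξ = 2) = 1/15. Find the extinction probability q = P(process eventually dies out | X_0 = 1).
q = 1

Mean offspring μ = 0·4/13 + 1·122/195 + 2·1/15 = 148/195 ≤ 1. For μ ≤ 1 with offspring not concentrated at 1, the Galton-Watson process goes extinct almost surely, so q = 1.
(Algebraic check: The pgf is f(s) = 4/13 + 122/195·s + 1/15·s². The extinction probability q is the smallest fixed point of f in [0, 1]. Setting s = f(s):
  1/15·s² + (122/195 − 1)·s + 4/13 = 0
  1/15·s² − (4/13 + 1/15)·s + 4/13 = 0
which factors as (s − 1)·(1/15·s − 4/13) = 0, giving roots s = 1 and s = (4/13)/(1/15) = 60/13. Since 60/13 ≥ 1, the smallest root in [0, 1] is s = 1.)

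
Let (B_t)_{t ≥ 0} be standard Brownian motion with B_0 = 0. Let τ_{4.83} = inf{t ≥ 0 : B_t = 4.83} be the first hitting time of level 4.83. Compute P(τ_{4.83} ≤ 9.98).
P(τ_{4.83} ≤ 9.98) = 2(1 − Φ(4.83/√9.98)) = 2(1 − Φ(1.5289)) ≈ 0.1263

By the reflection principle for standard BM, P(τ_b ≤ t) = 2 · P(B_t ≥ b). Since B_t ~ N(0, t), P(B_t ≥ 4.83) = 1 − Φ(4.83/√t) = 1 − Φ(4.83/√9.98) = 1 − Φ(1.5289) ≈ 0.06314. Doubling: P(τ_{4.83} ≤ 9.98) ≈ 2 · 0.06314 = 0.12628 ≈ 0.1263.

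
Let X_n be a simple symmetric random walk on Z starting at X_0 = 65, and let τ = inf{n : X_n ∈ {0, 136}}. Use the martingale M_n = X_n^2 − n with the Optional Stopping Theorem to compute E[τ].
E[τ] = 4615

M_n = X_n^2 − n is a martingale (since E[X_{n+1}^2 | F_n] = X_n^2 + 1). By OST (τ has finite mean in a bounded region), E[M_τ] = E[M_0] = X_0^2 − 0 = 65^2 = 4225. Also E[M_τ] = E[X_τ^2] − E[τ]. The walk exits at 0 or 136, with P(hit 136 first) = 65/136, so E[X_τ^2] = 136^2 · 65/136 + 0 = 8840. Thus E[τ] = E[X_τ^2] − E[M_τ] = 8840 − 4225 = 4615 = 65(136 − 65) = 4615.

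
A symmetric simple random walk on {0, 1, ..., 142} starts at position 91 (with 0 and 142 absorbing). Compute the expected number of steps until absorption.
E[τ | X_0 = 91] = 4641

Let v_k = E[τ | X_0 = k]. Boundary: v_0 = v_142 = 0. Recurrence: v_k = 1 + (v_{k-1} + v_{k+1})/2 for 1 ≤ k ≤ 141. The particular solution to v_k − (v_{k-1} + v_{k+1})/2 = 1 is v_k = −k^2. Adding homogeneous solution A + B k and matching boundaries gives v_k = k (142 − k). Substituting k = 91: v_91 = 91 · 51 = 4641.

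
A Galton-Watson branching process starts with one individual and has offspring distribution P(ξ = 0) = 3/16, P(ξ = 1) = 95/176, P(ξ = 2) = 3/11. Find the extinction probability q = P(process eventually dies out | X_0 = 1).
q = 11/16

The pgf is f(s) = 3/16 + 95/176·s + 3/11·s². The extinction probability q is the smallest fixed point of f in [0, 1]. Setting s = f(s):
  3/11·s² + (95/176 − 1)·s + 3/16 = 0
  3/11·s² − (3/16 + 3/11)·s + 3/16 = 0
which factors as (s − 1)·(3/11·s − 3/16) = 0, giving roots s = 1 and s = (3/16)/(3/11) = 11/16.
Mean offspring μ = 95/176 + 2·3/11 = 191/176 > 1 (supercritical), so q < 1. The extinction probability is the smaller root: q = (3/16)/(3/11) = 11/16.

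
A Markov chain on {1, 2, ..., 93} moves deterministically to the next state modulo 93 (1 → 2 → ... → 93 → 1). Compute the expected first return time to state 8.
E[T_8 | X_0 = 8] = 93

The chain cycles deterministically, so starting at state 8 it returns in exactly 93 steps. Equivalently, the stationary distribution is uniform π_j = 1/93 for every state j, so by Kac's formula E[T_8] = 1/π_8 = 93.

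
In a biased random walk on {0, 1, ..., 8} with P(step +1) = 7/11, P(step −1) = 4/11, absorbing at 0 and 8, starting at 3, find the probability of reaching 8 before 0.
P(hit 8 before 0) = (1 − (4/7)^3) / (1 − (4/7)^8) = 1563051/1899755

Let u_k denote P(reach 8 before 0 | start at k). Boundary: u_0 = 0, u_8 = 1. Recurrence: u_k = 7/11·u_{k+1} + 4/11·u_{k-1} for 1 ≤ k ≤ 7. Try u_k = A + B·r^k with r = q/p = (4/11)/(7/11) = 4/7. Substitution satisfies the recurrence; boundary conditions give:
  u_k = (1 − r^k) / (1 − r^N) = (1 − (4/7)^3) / (1 − (4/7)^8) = 1563051/1899755.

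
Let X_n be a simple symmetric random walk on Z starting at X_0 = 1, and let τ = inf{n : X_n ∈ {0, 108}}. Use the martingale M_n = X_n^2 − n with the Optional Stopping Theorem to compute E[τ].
E[τ] = 107

M_n = X_n^2 − n is a martingale (since E[X_{n+1}^2 | F_n] = X_n^2 + 1). By OST (τ has finite mean in a bounded region), E[M_τ] = E[M_0] = X_0^2 − 0 = 1^2 = 1. Also E[M_τ] = E[X_τ^2] − E[τ]. The walk exits at 0 or 108, with P(hit 108 first) = 1/108, so E[X_τ^2] = 108^2 · 1/108 + 0 = 108. Thus E[τ] = E[X_τ^2] − E[M_τ] = 108 − 1 = 107 = 1(108 − 1) = 107.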